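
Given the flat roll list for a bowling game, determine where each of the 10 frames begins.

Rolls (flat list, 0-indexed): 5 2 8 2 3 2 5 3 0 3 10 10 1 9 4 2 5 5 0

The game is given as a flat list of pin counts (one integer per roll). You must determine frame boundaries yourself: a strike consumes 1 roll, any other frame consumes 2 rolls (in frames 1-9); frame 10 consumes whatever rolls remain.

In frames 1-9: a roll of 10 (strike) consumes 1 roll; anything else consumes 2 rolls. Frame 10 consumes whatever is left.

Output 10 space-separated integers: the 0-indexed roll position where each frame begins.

Frame 1 starts at roll index 0: rolls=5,2 (sum=7), consumes 2 rolls
Frame 2 starts at roll index 2: rolls=8,2 (sum=10), consumes 2 rolls
Frame 3 starts at roll index 4: rolls=3,2 (sum=5), consumes 2 rolls
Frame 4 starts at roll index 6: rolls=5,3 (sum=8), consumes 2 rolls
Frame 5 starts at roll index 8: rolls=0,3 (sum=3), consumes 2 rolls
Frame 6 starts at roll index 10: roll=10 (strike), consumes 1 roll
Frame 7 starts at roll index 11: roll=10 (strike), consumes 1 roll
Frame 8 starts at roll index 12: rolls=1,9 (sum=10), consumes 2 rolls
Frame 9 starts at roll index 14: rolls=4,2 (sum=6), consumes 2 rolls
Frame 10 starts at roll index 16: 3 remaining rolls

Answer: 0 2 4 6 8 10 11 12 14 16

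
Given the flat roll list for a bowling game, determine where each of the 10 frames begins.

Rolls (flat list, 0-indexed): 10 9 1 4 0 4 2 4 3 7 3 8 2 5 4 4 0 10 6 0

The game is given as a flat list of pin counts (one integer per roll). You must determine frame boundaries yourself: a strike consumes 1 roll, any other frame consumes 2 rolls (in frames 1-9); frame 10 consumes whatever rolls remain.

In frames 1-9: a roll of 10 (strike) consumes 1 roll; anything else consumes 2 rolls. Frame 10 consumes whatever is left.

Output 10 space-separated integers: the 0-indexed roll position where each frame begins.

Answer: 0 1 3 5 7 9 11 13 15 17

Derivation:
Frame 1 starts at roll index 0: roll=10 (strike), consumes 1 roll
Frame 2 starts at roll index 1: rolls=9,1 (sum=10), consumes 2 rolls
Frame 3 starts at roll index 3: rolls=4,0 (sum=4), consumes 2 rolls
Frame 4 starts at roll index 5: rolls=4,2 (sum=6), consumes 2 rolls
Frame 5 starts at roll index 7: rolls=4,3 (sum=7), consumes 2 rolls
Frame 6 starts at roll index 9: rolls=7,3 (sum=10), consumes 2 rolls
Frame 7 starts at roll index 11: rolls=8,2 (sum=10), consumes 2 rolls
Frame 8 starts at roll index 13: rolls=5,4 (sum=9), consumes 2 rolls
Frame 9 starts at roll index 15: rolls=4,0 (sum=4), consumes 2 rolls
Frame 10 starts at roll index 17: 3 remaining rolls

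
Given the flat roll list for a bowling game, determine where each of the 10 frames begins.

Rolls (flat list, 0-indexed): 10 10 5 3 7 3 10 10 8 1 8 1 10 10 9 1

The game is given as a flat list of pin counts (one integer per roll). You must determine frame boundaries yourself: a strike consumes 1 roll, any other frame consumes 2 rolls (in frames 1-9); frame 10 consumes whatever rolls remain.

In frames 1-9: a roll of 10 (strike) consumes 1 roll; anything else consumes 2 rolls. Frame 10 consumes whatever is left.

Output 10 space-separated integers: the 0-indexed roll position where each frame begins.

Frame 1 starts at roll index 0: roll=10 (strike), consumes 1 roll
Frame 2 starts at roll index 1: roll=10 (strike), consumes 1 roll
Frame 3 starts at roll index 2: rolls=5,3 (sum=8), consumes 2 rolls
Frame 4 starts at roll index 4: rolls=7,3 (sum=10), consumes 2 rolls
Frame 5 starts at roll index 6: roll=10 (strike), consumes 1 roll
Frame 6 starts at roll index 7: roll=10 (strike), consumes 1 roll
Frame 7 starts at roll index 8: rolls=8,1 (sum=9), consumes 2 rolls
Frame 8 starts at roll index 10: rolls=8,1 (sum=9), consumes 2 rolls
Frame 9 starts at roll index 12: roll=10 (strike), consumes 1 roll
Frame 10 starts at roll index 13: 3 remaining rolls

Answer: 0 1 2 4 6 7 8 10 12 13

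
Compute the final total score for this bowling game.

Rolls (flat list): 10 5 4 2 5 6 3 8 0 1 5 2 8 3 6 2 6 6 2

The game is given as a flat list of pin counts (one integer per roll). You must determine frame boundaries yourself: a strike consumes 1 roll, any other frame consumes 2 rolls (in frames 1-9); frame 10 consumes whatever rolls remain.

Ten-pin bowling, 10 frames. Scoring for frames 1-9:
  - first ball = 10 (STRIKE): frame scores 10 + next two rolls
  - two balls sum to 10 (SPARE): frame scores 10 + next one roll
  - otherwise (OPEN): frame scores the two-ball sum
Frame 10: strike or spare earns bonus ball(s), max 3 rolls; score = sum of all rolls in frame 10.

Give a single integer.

Answer: 96

Derivation:
Frame 1: STRIKE. 10 + next two rolls (5+4) = 19. Cumulative: 19
Frame 2: OPEN (5+4=9). Cumulative: 28
Frame 3: OPEN (2+5=7). Cumulative: 35
Frame 4: OPEN (6+3=9). Cumulative: 44
Frame 5: OPEN (8+0=8). Cumulative: 52
Frame 6: OPEN (1+5=6). Cumulative: 58
Frame 7: SPARE (2+8=10). 10 + next roll (3) = 13. Cumulative: 71
Frame 8: OPEN (3+6=9). Cumulative: 80
Frame 9: OPEN (2+6=8). Cumulative: 88
Frame 10: OPEN. Sum of all frame-10 rolls (6+2) = 8. Cumulative: 96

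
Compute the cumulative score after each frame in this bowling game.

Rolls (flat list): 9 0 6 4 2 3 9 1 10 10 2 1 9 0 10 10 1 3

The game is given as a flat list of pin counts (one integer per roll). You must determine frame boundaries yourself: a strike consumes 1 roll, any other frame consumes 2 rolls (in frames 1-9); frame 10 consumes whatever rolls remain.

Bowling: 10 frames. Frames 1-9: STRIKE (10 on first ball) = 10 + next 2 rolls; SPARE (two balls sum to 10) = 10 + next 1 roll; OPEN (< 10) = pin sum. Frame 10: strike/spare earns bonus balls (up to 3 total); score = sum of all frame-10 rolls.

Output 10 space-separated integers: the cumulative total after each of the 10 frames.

Answer: 9 21 26 46 68 81 84 93 114 128

Derivation:
Frame 1: OPEN (9+0=9). Cumulative: 9
Frame 2: SPARE (6+4=10). 10 + next roll (2) = 12. Cumulative: 21
Frame 3: OPEN (2+3=5). Cumulative: 26
Frame 4: SPARE (9+1=10). 10 + next roll (10) = 20. Cumulative: 46
Frame 5: STRIKE. 10 + next two rolls (10+2) = 22. Cumulative: 68
Frame 6: STRIKE. 10 + next two rolls (2+1) = 13. Cumulative: 81
Frame 7: OPEN (2+1=3). Cumulative: 84
Frame 8: OPEN (9+0=9). Cumulative: 93
Frame 9: STRIKE. 10 + next two rolls (10+1) = 21. Cumulative: 114
Frame 10: STRIKE. Sum of all frame-10 rolls (10+1+3) = 14. Cumulative: 128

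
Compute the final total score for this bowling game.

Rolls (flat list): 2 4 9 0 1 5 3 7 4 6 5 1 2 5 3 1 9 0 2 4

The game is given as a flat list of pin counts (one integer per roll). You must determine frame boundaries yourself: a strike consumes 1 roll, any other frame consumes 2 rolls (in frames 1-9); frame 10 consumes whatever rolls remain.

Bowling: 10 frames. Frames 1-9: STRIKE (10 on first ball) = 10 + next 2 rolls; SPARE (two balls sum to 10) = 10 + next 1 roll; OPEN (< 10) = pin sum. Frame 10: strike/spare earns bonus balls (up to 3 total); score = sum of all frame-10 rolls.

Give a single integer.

Frame 1: OPEN (2+4=6). Cumulative: 6
Frame 2: OPEN (9+0=9). Cumulative: 15
Frame 3: OPEN (1+5=6). Cumulative: 21
Frame 4: SPARE (3+7=10). 10 + next roll (4) = 14. Cumulative: 35
Frame 5: SPARE (4+6=10). 10 + next roll (5) = 15. Cumulative: 50
Frame 6: OPEN (5+1=6). Cumulative: 56
Frame 7: OPEN (2+5=7). Cumulative: 63
Frame 8: OPEN (3+1=4). Cumulative: 67
Frame 9: OPEN (9+0=9). Cumulative: 76
Frame 10: OPEN. Sum of all frame-10 rolls (2+4) = 6. Cumulative: 82

Answer: 82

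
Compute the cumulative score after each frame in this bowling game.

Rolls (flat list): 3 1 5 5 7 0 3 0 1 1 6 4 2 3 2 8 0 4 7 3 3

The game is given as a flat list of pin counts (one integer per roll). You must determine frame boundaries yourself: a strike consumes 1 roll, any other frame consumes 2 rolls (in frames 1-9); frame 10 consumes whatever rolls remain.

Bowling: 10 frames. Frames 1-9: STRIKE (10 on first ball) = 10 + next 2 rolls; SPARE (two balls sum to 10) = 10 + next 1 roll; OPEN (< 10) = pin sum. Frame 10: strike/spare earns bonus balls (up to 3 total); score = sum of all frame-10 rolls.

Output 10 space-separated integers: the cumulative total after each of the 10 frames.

Frame 1: OPEN (3+1=4). Cumulative: 4
Frame 2: SPARE (5+5=10). 10 + next roll (7) = 17. Cumulative: 21
Frame 3: OPEN (7+0=7). Cumulative: 28
Frame 4: OPEN (3+0=3). Cumulative: 31
Frame 5: OPEN (1+1=2). Cumulative: 33
Frame 6: SPARE (6+4=10). 10 + next roll (2) = 12. Cumulative: 45
Frame 7: OPEN (2+3=5). Cumulative: 50
Frame 8: SPARE (2+8=10). 10 + next roll (0) = 10. Cumulative: 60
Frame 9: OPEN (0+4=4). Cumulative: 64
Frame 10: SPARE. Sum of all frame-10 rolls (7+3+3) = 13. Cumulative: 77

Answer: 4 21 28 31 33 45 50 60 64 77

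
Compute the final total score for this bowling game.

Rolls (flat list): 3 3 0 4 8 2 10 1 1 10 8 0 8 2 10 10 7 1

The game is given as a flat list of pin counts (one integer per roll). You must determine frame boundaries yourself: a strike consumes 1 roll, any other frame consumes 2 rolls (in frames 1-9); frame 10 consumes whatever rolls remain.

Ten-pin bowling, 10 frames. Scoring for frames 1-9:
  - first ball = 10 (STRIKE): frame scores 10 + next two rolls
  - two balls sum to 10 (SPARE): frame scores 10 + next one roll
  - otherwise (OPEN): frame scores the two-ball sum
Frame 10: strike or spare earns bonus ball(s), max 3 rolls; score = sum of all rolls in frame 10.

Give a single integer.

Frame 1: OPEN (3+3=6). Cumulative: 6
Frame 2: OPEN (0+4=4). Cumulative: 10
Frame 3: SPARE (8+2=10). 10 + next roll (10) = 20. Cumulative: 30
Frame 4: STRIKE. 10 + next two rolls (1+1) = 12. Cumulative: 42
Frame 5: OPEN (1+1=2). Cumulative: 44
Frame 6: STRIKE. 10 + next two rolls (8+0) = 18. Cumulative: 62
Frame 7: OPEN (8+0=8). Cumulative: 70
Frame 8: SPARE (8+2=10). 10 + next roll (10) = 20. Cumulative: 90
Frame 9: STRIKE. 10 + next two rolls (10+7) = 27. Cumulative: 117
Frame 10: STRIKE. Sum of all frame-10 rolls (10+7+1) = 18. Cumulative: 135

Answer: 135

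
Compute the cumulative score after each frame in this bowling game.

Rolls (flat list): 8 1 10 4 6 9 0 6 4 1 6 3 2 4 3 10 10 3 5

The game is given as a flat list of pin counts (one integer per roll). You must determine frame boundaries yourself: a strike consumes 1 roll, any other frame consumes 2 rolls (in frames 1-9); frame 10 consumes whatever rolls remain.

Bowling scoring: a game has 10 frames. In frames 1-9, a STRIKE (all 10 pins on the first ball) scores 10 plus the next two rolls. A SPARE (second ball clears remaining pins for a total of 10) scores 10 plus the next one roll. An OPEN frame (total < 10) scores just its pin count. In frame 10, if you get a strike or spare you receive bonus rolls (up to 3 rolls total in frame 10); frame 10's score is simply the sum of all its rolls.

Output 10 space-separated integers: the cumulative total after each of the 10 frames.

Answer: 9 29 48 57 68 75 80 87 110 128

Derivation:
Frame 1: OPEN (8+1=9). Cumulative: 9
Frame 2: STRIKE. 10 + next two rolls (4+6) = 20. Cumulative: 29
Frame 3: SPARE (4+6=10). 10 + next roll (9) = 19. Cumulative: 48
Frame 4: OPEN (9+0=9). Cumulative: 57
Frame 5: SPARE (6+4=10). 10 + next roll (1) = 11. Cumulative: 68
Frame 6: OPEN (1+6=7). Cumulative: 75
Frame 7: OPEN (3+2=5). Cumulative: 80
Frame 8: OPEN (4+3=7). Cumulative: 87
Frame 9: STRIKE. 10 + next two rolls (10+3) = 23. Cumulative: 110
Frame 10: STRIKE. Sum of all frame-10 rolls (10+3+5) = 18. Cumulative: 128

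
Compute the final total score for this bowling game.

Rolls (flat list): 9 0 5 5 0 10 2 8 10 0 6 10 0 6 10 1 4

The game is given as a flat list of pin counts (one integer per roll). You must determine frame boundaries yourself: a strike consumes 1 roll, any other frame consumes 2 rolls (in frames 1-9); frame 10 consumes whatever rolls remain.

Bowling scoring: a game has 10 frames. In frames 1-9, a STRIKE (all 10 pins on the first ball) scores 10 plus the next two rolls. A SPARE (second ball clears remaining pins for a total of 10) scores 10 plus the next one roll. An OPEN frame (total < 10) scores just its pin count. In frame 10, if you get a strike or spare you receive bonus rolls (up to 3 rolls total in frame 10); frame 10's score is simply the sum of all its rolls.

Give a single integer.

Frame 1: OPEN (9+0=9). Cumulative: 9
Frame 2: SPARE (5+5=10). 10 + next roll (0) = 10. Cumulative: 19
Frame 3: SPARE (0+10=10). 10 + next roll (2) = 12. Cumulative: 31
Frame 4: SPARE (2+8=10). 10 + next roll (10) = 20. Cumulative: 51
Frame 5: STRIKE. 10 + next two rolls (0+6) = 16. Cumulative: 67
Frame 6: OPEN (0+6=6). Cumulative: 73
Frame 7: STRIKE. 10 + next two rolls (0+6) = 16. Cumulative: 89
Frame 8: OPEN (0+6=6). Cumulative: 95
Frame 9: STRIKE. 10 + next two rolls (1+4) = 15. Cumulative: 110
Frame 10: OPEN. Sum of all frame-10 rolls (1+4) = 5. Cumulative: 115

Answer: 115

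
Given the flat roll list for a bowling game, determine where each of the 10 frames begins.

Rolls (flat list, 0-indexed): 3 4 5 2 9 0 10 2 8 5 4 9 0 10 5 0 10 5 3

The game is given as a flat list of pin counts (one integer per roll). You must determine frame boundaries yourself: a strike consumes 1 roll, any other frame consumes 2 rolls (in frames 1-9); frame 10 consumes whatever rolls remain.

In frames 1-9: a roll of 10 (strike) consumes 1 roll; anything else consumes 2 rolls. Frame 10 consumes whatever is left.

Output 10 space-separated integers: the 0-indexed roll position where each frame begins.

Answer: 0 2 4 6 7 9 11 13 14 16

Derivation:
Frame 1 starts at roll index 0: rolls=3,4 (sum=7), consumes 2 rolls
Frame 2 starts at roll index 2: rolls=5,2 (sum=7), consumes 2 rolls
Frame 3 starts at roll index 4: rolls=9,0 (sum=9), consumes 2 rolls
Frame 4 starts at roll index 6: roll=10 (strike), consumes 1 roll
Frame 5 starts at roll index 7: rolls=2,8 (sum=10), consumes 2 rolls
Frame 6 starts at roll index 9: rolls=5,4 (sum=9), consumes 2 rolls
Frame 7 starts at roll index 11: rolls=9,0 (sum=9), consumes 2 rolls
Frame 8 starts at roll index 13: roll=10 (strike), consumes 1 roll
Frame 9 starts at roll index 14: rolls=5,0 (sum=5), consumes 2 rolls
Frame 10 starts at roll index 16: 3 remaining rolls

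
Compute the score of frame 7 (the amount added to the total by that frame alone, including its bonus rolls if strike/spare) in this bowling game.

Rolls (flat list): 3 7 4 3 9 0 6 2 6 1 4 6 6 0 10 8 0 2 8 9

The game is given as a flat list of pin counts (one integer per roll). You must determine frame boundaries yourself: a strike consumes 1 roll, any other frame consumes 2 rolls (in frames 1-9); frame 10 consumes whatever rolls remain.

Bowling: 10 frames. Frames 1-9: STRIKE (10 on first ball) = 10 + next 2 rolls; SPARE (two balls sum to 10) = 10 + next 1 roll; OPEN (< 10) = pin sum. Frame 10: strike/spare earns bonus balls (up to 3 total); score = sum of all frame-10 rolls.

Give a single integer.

Answer: 6

Derivation:
Frame 1: SPARE (3+7=10). 10 + next roll (4) = 14. Cumulative: 14
Frame 2: OPEN (4+3=7). Cumulative: 21
Frame 3: OPEN (9+0=9). Cumulative: 30
Frame 4: OPEN (6+2=8). Cumulative: 38
Frame 5: OPEN (6+1=7). Cumulative: 45
Frame 6: SPARE (4+6=10). 10 + next roll (6) = 16. Cumulative: 61
Frame 7: OPEN (6+0=6). Cumulative: 67
Frame 8: STRIKE. 10 + next two rolls (8+0) = 18. Cumulative: 85
Frame 9: OPEN (8+0=8). Cumulative: 93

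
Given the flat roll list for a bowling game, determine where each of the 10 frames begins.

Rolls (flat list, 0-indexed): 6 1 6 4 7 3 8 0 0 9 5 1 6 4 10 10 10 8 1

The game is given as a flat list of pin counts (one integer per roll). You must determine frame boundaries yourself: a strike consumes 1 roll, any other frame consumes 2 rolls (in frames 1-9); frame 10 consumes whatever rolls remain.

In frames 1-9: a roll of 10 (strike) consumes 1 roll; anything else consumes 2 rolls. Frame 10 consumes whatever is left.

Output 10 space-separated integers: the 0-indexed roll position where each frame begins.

Answer: 0 2 4 6 8 10 12 14 15 16

Derivation:
Frame 1 starts at roll index 0: rolls=6,1 (sum=7), consumes 2 rolls
Frame 2 starts at roll index 2: rolls=6,4 (sum=10), consumes 2 rolls
Frame 3 starts at roll index 4: rolls=7,3 (sum=10), consumes 2 rolls
Frame 4 starts at roll index 6: rolls=8,0 (sum=8), consumes 2 rolls
Frame 5 starts at roll index 8: rolls=0,9 (sum=9), consumes 2 rolls
Frame 6 starts at roll index 10: rolls=5,1 (sum=6), consumes 2 rolls
Frame 7 starts at roll index 12: rolls=6,4 (sum=10), consumes 2 rolls
Frame 8 starts at roll index 14: roll=10 (strike), consumes 1 roll
Frame 9 starts at roll index 15: roll=10 (strike), consumes 1 roll
Frame 10 starts at roll index 16: 3 remaining rolls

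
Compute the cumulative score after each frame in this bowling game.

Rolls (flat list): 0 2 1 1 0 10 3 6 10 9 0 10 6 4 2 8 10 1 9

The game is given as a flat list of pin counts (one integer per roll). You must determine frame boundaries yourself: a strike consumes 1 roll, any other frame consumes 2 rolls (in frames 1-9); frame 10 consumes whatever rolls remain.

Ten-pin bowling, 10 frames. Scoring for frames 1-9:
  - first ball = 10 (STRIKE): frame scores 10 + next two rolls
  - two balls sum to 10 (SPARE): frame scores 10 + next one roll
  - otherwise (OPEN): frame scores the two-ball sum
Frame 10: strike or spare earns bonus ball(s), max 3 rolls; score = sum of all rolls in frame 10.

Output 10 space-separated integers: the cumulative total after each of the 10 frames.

Frame 1: OPEN (0+2=2). Cumulative: 2
Frame 2: OPEN (1+1=2). Cumulative: 4
Frame 3: SPARE (0+10=10). 10 + next roll (3) = 13. Cumulative: 17
Frame 4: OPEN (3+6=9). Cumulative: 26
Frame 5: STRIKE. 10 + next two rolls (9+0) = 19. Cumulative: 45
Frame 6: OPEN (9+0=9). Cumulative: 54
Frame 7: STRIKE. 10 + next two rolls (6+4) = 20. Cumulative: 74
Frame 8: SPARE (6+4=10). 10 + next roll (2) = 12. Cumulative: 86
Frame 9: SPARE (2+8=10). 10 + next roll (10) = 20. Cumulative: 106
Frame 10: STRIKE. Sum of all frame-10 rolls (10+1+9) = 20. Cumulative: 126

Answer: 2 4 17 26 45 54 74 86 106 126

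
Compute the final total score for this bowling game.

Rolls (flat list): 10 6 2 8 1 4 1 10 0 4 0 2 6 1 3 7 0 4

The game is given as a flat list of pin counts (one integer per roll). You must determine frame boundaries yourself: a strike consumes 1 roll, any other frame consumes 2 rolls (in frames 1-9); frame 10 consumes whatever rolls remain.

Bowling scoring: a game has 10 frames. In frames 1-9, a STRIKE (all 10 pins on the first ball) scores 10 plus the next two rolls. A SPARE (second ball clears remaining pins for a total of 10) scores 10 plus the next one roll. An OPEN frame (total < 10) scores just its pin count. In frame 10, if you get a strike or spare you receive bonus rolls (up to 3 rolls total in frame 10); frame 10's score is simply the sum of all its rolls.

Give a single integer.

Frame 1: STRIKE. 10 + next two rolls (6+2) = 18. Cumulative: 18
Frame 2: OPEN (6+2=8). Cumulative: 26
Frame 3: OPEN (8+1=9). Cumulative: 35
Frame 4: OPEN (4+1=5). Cumulative: 40
Frame 5: STRIKE. 10 + next two rolls (0+4) = 14. Cumulative: 54
Frame 6: OPEN (0+4=4). Cumulative: 58
Frame 7: OPEN (0+2=2). Cumulative: 60
Frame 8: OPEN (6+1=7). Cumulative: 67
Frame 9: SPARE (3+7=10). 10 + next roll (0) = 10. Cumulative: 77
Frame 10: OPEN. Sum of all frame-10 rolls (0+4) = 4. Cumulative: 81

Answer: 81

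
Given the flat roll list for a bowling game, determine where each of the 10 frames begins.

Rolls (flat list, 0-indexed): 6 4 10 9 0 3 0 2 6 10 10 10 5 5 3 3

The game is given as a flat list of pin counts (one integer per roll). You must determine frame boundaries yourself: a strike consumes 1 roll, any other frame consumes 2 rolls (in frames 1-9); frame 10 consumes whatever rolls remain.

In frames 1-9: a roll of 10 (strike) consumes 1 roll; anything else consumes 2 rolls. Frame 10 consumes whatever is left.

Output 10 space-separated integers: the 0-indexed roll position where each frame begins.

Answer: 0 2 3 5 7 9 10 11 12 14

Derivation:
Frame 1 starts at roll index 0: rolls=6,4 (sum=10), consumes 2 rolls
Frame 2 starts at roll index 2: roll=10 (strike), consumes 1 roll
Frame 3 starts at roll index 3: rolls=9,0 (sum=9), consumes 2 rolls
Frame 4 starts at roll index 5: rolls=3,0 (sum=3), consumes 2 rolls
Frame 5 starts at roll index 7: rolls=2,6 (sum=8), consumes 2 rolls
Frame 6 starts at roll index 9: roll=10 (strike), consumes 1 roll
Frame 7 starts at roll index 10: roll=10 (strike), consumes 1 roll
Frame 8 starts at roll index 11: roll=10 (strike), consumes 1 roll
Frame 9 starts at roll index 12: rolls=5,5 (sum=10), consumes 2 rolls
Frame 10 starts at roll index 14: 2 remaining rolls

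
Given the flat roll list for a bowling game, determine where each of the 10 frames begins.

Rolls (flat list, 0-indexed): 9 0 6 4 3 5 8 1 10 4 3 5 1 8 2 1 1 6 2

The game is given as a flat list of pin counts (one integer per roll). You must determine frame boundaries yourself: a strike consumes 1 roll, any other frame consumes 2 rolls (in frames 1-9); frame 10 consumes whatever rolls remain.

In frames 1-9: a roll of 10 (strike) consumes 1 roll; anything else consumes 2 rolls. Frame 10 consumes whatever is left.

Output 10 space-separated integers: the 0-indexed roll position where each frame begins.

Answer: 0 2 4 6 8 9 11 13 15 17

Derivation:
Frame 1 starts at roll index 0: rolls=9,0 (sum=9), consumes 2 rolls
Frame 2 starts at roll index 2: rolls=6,4 (sum=10), consumes 2 rolls
Frame 3 starts at roll index 4: rolls=3,5 (sum=8), consumes 2 rolls
Frame 4 starts at roll index 6: rolls=8,1 (sum=9), consumes 2 rolls
Frame 5 starts at roll index 8: roll=10 (strike), consumes 1 roll
Frame 6 starts at roll index 9: rolls=4,3 (sum=7), consumes 2 rolls
Frame 7 starts at roll index 11: rolls=5,1 (sum=6), consumes 2 rolls
Frame 8 starts at roll index 13: rolls=8,2 (sum=10), consumes 2 rolls
Frame 9 starts at roll index 15: rolls=1,1 (sum=2), consumes 2 rolls
Frame 10 starts at roll index 17: 2 remaining rolls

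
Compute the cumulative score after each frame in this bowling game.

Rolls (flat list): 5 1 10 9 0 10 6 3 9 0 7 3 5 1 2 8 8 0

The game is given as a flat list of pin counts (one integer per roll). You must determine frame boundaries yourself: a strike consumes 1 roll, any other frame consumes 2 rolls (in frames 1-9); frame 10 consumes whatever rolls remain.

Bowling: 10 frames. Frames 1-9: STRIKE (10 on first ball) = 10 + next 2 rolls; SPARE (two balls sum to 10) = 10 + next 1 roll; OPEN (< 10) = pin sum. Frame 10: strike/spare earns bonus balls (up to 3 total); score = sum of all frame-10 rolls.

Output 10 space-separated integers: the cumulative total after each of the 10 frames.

Answer: 6 25 34 53 62 71 86 92 110 118

Derivation:
Frame 1: OPEN (5+1=6). Cumulative: 6
Frame 2: STRIKE. 10 + next two rolls (9+0) = 19. Cumulative: 25
Frame 3: OPEN (9+0=9). Cumulative: 34
Frame 4: STRIKE. 10 + next two rolls (6+3) = 19. Cumulative: 53
Frame 5: OPEN (6+3=9). Cumulative: 62
Frame 6: OPEN (9+0=9). Cumulative: 71
Frame 7: SPARE (7+3=10). 10 + next roll (5) = 15. Cumulative: 86
Frame 8: OPEN (5+1=6). Cumulative: 92
Frame 9: SPARE (2+8=10). 10 + next roll (8) = 18. Cumulative: 110
Frame 10: OPEN. Sum of all frame-10 rolls (8+0) = 8. Cumulative: 118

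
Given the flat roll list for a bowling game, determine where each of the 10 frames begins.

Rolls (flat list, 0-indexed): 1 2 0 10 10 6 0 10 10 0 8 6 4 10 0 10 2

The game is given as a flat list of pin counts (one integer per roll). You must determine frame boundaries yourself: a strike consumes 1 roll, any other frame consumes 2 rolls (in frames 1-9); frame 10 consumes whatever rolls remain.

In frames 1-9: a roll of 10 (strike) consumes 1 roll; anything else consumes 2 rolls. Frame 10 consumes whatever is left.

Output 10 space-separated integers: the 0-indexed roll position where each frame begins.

Frame 1 starts at roll index 0: rolls=1,2 (sum=3), consumes 2 rolls
Frame 2 starts at roll index 2: rolls=0,10 (sum=10), consumes 2 rolls
Frame 3 starts at roll index 4: roll=10 (strike), consumes 1 roll
Frame 4 starts at roll index 5: rolls=6,0 (sum=6), consumes 2 rolls
Frame 5 starts at roll index 7: roll=10 (strike), consumes 1 roll
Frame 6 starts at roll index 8: roll=10 (strike), consumes 1 roll
Frame 7 starts at roll index 9: rolls=0,8 (sum=8), consumes 2 rolls
Frame 8 starts at roll index 11: rolls=6,4 (sum=10), consumes 2 rolls
Frame 9 starts at roll index 13: roll=10 (strike), consumes 1 roll
Frame 10 starts at roll index 14: 3 remaining rolls

Answer: 0 2 4 5 7 8 9 11 13 14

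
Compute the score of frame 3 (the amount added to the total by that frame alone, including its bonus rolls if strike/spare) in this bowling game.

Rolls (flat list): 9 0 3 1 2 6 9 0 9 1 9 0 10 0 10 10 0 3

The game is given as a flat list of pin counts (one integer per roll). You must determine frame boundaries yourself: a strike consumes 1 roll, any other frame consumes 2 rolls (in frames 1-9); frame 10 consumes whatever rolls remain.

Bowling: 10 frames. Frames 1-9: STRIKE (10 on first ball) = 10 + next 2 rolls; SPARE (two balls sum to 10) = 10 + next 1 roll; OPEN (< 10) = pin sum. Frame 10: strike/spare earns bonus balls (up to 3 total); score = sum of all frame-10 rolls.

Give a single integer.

Frame 1: OPEN (9+0=9). Cumulative: 9
Frame 2: OPEN (3+1=4). Cumulative: 13
Frame 3: OPEN (2+6=8). Cumulative: 21
Frame 4: OPEN (9+0=9). Cumulative: 30
Frame 5: SPARE (9+1=10). 10 + next roll (9) = 19. Cumulative: 49

Answer: 8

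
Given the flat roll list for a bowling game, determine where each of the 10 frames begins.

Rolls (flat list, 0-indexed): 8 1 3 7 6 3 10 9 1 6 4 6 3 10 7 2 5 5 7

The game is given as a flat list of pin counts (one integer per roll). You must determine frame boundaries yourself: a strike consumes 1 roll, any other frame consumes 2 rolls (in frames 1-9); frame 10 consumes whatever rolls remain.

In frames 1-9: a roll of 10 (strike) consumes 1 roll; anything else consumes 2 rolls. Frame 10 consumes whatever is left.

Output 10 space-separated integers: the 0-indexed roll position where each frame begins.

Frame 1 starts at roll index 0: rolls=8,1 (sum=9), consumes 2 rolls
Frame 2 starts at roll index 2: rolls=3,7 (sum=10), consumes 2 rolls
Frame 3 starts at roll index 4: rolls=6,3 (sum=9), consumes 2 rolls
Frame 4 starts at roll index 6: roll=10 (strike), consumes 1 roll
Frame 5 starts at roll index 7: rolls=9,1 (sum=10), consumes 2 rolls
Frame 6 starts at roll index 9: rolls=6,4 (sum=10), consumes 2 rolls
Frame 7 starts at roll index 11: rolls=6,3 (sum=9), consumes 2 rolls
Frame 8 starts at roll index 13: roll=10 (strike), consumes 1 roll
Frame 9 starts at roll index 14: rolls=7,2 (sum=9), consumes 2 rolls
Frame 10 starts at roll index 16: 3 remaining rolls

Answer: 0 2 4 6 7 9 11 13 14 16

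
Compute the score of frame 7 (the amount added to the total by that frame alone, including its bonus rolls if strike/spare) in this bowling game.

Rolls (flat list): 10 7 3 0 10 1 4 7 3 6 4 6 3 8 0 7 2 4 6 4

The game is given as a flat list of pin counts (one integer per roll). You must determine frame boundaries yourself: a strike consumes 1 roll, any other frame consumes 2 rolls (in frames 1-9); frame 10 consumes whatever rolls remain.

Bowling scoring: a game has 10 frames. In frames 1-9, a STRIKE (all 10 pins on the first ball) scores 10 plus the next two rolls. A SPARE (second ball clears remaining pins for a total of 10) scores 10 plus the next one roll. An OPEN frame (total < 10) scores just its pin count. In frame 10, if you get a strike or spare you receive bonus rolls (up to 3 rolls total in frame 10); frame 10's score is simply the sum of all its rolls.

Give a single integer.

Answer: 9

Derivation:
Frame 1: STRIKE. 10 + next two rolls (7+3) = 20. Cumulative: 20
Frame 2: SPARE (7+3=10). 10 + next roll (0) = 10. Cumulative: 30
Frame 3: SPARE (0+10=10). 10 + next roll (1) = 11. Cumulative: 41
Frame 4: OPEN (1+4=5). Cumulative: 46
Frame 5: SPARE (7+3=10). 10 + next roll (6) = 16. Cumulative: 62
Frame 6: SPARE (6+4=10). 10 + next roll (6) = 16. Cumulative: 78
Frame 7: OPEN (6+3=9). Cumulative: 87
Frame 8: OPEN (8+0=8). Cumulative: 95
Frame 9: OPEN (7+2=9). Cumulative: 104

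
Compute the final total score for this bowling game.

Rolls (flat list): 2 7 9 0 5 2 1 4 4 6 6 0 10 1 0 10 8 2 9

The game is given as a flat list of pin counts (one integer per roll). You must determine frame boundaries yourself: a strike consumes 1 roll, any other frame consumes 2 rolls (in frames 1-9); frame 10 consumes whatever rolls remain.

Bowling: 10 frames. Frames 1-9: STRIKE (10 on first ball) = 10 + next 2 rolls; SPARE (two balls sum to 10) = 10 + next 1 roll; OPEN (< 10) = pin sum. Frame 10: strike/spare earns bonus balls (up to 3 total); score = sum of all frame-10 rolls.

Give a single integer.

Frame 1: OPEN (2+7=9). Cumulative: 9
Frame 2: OPEN (9+0=9). Cumulative: 18
Frame 3: OPEN (5+2=7). Cumulative: 25
Frame 4: OPEN (1+4=5). Cumulative: 30
Frame 5: SPARE (4+6=10). 10 + next roll (6) = 16. Cumulative: 46
Frame 6: OPEN (6+0=6). Cumulative: 52
Frame 7: STRIKE. 10 + next two rolls (1+0) = 11. Cumulative: 63
Frame 8: OPEN (1+0=1). Cumulative: 64
Frame 9: STRIKE. 10 + next two rolls (8+2) = 20. Cumulative: 84
Frame 10: SPARE. Sum of all frame-10 rolls (8+2+9) = 19. Cumulative: 103

Answer: 103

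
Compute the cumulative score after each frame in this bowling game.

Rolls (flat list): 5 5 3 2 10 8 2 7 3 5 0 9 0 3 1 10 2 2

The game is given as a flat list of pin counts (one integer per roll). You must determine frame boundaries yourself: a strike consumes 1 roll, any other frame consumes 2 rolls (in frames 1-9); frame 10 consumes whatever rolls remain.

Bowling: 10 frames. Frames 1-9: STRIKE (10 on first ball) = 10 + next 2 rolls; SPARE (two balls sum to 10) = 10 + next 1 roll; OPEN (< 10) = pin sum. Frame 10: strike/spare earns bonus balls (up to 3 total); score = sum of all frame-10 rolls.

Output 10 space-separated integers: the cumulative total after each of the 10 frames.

Frame 1: SPARE (5+5=10). 10 + next roll (3) = 13. Cumulative: 13
Frame 2: OPEN (3+2=5). Cumulative: 18
Frame 3: STRIKE. 10 + next two rolls (8+2) = 20. Cumulative: 38
Frame 4: SPARE (8+2=10). 10 + next roll (7) = 17. Cumulative: 55
Frame 5: SPARE (7+3=10). 10 + next roll (5) = 15. Cumulative: 70
Frame 6: OPEN (5+0=5). Cumulative: 75
Frame 7: OPEN (9+0=9). Cumulative: 84
Frame 8: OPEN (3+1=4). Cumulative: 88
Frame 9: STRIKE. 10 + next two rolls (2+2) = 14. Cumulative: 102
Frame 10: OPEN. Sum of all frame-10 rolls (2+2) = 4. Cumulative: 106

Answer: 13 18 38 55 70 75 84 88 102 106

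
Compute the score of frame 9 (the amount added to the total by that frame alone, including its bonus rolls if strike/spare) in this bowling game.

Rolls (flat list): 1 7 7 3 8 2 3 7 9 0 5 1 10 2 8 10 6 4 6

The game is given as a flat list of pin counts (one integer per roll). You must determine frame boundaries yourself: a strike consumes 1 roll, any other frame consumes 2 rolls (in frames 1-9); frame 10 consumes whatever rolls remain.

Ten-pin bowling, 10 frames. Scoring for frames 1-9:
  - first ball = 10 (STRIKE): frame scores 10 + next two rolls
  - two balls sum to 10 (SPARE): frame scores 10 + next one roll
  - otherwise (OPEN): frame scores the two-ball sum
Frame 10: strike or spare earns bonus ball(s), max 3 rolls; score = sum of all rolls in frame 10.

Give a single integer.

Answer: 20

Derivation:
Frame 1: OPEN (1+7=8). Cumulative: 8
Frame 2: SPARE (7+3=10). 10 + next roll (8) = 18. Cumulative: 26
Frame 3: SPARE (8+2=10). 10 + next roll (3) = 13. Cumulative: 39
Frame 4: SPARE (3+7=10). 10 + next roll (9) = 19. Cumulative: 58
Frame 5: OPEN (9+0=9). Cumulative: 67
Frame 6: OPEN (5+1=6). Cumulative: 73
Frame 7: STRIKE. 10 + next two rolls (2+8) = 20. Cumulative: 93
Frame 8: SPARE (2+8=10). 10 + next roll (10) = 20. Cumulative: 113
Frame 9: STRIKE. 10 + next two rolls (6+4) = 20. Cumulative: 133
Frame 10: SPARE. Sum of all frame-10 rolls (6+4+6) = 16. Cumulative: 149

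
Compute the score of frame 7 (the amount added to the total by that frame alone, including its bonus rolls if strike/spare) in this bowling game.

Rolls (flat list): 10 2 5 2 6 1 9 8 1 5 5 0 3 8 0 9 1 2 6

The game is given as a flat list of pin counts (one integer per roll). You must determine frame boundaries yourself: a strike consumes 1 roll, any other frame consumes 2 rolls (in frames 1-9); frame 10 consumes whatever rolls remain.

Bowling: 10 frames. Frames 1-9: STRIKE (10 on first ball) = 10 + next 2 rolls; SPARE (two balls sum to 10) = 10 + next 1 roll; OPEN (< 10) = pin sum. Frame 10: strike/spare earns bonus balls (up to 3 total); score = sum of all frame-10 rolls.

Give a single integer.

Frame 1: STRIKE. 10 + next two rolls (2+5) = 17. Cumulative: 17
Frame 2: OPEN (2+5=7). Cumulative: 24
Frame 3: OPEN (2+6=8). Cumulative: 32
Frame 4: SPARE (1+9=10). 10 + next roll (8) = 18. Cumulative: 50
Frame 5: OPEN (8+1=9). Cumulative: 59
Frame 6: SPARE (5+5=10). 10 + next roll (0) = 10. Cumulative: 69
Frame 7: OPEN (0+3=3). Cumulative: 72
Frame 8: OPEN (8+0=8). Cumulative: 80
Frame 9: SPARE (9+1=10). 10 + next roll (2) = 12. Cumulative: 92

Answer: 3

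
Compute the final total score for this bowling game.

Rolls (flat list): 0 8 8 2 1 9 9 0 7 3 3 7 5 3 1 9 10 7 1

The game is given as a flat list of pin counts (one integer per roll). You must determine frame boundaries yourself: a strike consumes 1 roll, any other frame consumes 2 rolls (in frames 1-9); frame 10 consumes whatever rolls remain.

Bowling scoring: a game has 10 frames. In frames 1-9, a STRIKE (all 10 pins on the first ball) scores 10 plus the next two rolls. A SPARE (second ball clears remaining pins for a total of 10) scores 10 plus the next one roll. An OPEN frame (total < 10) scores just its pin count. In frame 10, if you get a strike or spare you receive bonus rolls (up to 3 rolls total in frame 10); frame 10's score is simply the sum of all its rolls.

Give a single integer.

Frame 1: OPEN (0+8=8). Cumulative: 8
Frame 2: SPARE (8+2=10). 10 + next roll (1) = 11. Cumulative: 19
Frame 3: SPARE (1+9=10). 10 + next roll (9) = 19. Cumulative: 38
Frame 4: OPEN (9+0=9). Cumulative: 47
Frame 5: SPARE (7+3=10). 10 + next roll (3) = 13. Cumulative: 60
Frame 6: SPARE (3+7=10). 10 + next roll (5) = 15. Cumulative: 75
Frame 7: OPEN (5+3=8). Cumulative: 83
Frame 8: SPARE (1+9=10). 10 + next roll (10) = 20. Cumulative: 103
Frame 9: STRIKE. 10 + next two rolls (7+1) = 18. Cumulative: 121
Frame 10: OPEN. Sum of all frame-10 rolls (7+1) = 8. Cumulative: 129

Answer: 129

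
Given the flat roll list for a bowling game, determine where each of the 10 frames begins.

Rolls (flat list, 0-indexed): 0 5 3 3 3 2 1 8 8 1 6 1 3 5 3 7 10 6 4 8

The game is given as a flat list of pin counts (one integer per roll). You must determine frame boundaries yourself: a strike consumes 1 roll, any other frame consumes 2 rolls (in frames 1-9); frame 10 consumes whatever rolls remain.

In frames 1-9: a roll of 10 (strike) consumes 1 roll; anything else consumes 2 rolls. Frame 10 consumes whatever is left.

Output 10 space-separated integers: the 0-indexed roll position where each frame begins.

Answer: 0 2 4 6 8 10 12 14 16 17

Derivation:
Frame 1 starts at roll index 0: rolls=0,5 (sum=5), consumes 2 rolls
Frame 2 starts at roll index 2: rolls=3,3 (sum=6), consumes 2 rolls
Frame 3 starts at roll index 4: rolls=3,2 (sum=5), consumes 2 rolls
Frame 4 starts at roll index 6: rolls=1,8 (sum=9), consumes 2 rolls
Frame 5 starts at roll index 8: rolls=8,1 (sum=9), consumes 2 rolls
Frame 6 starts at roll index 10: rolls=6,1 (sum=7), consumes 2 rolls
Frame 7 starts at roll index 12: rolls=3,5 (sum=8), consumes 2 rolls
Frame 8 starts at roll index 14: rolls=3,7 (sum=10), consumes 2 rolls
Frame 9 starts at roll index 16: roll=10 (strike), consumes 1 roll
Frame 10 starts at roll index 17: 3 remaining rolls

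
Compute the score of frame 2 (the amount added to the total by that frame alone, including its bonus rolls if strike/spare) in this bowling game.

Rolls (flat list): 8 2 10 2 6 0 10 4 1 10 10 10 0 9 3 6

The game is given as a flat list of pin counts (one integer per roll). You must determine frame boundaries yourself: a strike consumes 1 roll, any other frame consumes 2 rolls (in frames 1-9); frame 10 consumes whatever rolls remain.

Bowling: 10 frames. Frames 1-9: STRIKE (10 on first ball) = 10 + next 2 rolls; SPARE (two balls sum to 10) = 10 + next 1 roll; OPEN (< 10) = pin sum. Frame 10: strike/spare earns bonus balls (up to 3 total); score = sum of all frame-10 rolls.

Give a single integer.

Frame 1: SPARE (8+2=10). 10 + next roll (10) = 20. Cumulative: 20
Frame 2: STRIKE. 10 + next two rolls (2+6) = 18. Cumulative: 38
Frame 3: OPEN (2+6=8). Cumulative: 46
Frame 4: SPARE (0+10=10). 10 + next roll (4) = 14. Cumulative: 60

Answer: 18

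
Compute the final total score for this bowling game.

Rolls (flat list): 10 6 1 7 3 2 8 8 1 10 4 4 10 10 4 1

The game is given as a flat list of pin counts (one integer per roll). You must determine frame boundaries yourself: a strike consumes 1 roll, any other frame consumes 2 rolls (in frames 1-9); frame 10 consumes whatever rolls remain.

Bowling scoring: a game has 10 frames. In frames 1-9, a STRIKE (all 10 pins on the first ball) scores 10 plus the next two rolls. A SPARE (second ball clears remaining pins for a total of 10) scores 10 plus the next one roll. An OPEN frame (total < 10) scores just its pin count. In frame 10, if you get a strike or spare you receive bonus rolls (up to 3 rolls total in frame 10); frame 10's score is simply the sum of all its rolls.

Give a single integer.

Frame 1: STRIKE. 10 + next two rolls (6+1) = 17. Cumulative: 17
Frame 2: OPEN (6+1=7). Cumulative: 24
Frame 3: SPARE (7+3=10). 10 + next roll (2) = 12. Cumulative: 36
Frame 4: SPARE (2+8=10). 10 + next roll (8) = 18. Cumulative: 54
Frame 5: OPEN (8+1=9). Cumulative: 63
Frame 6: STRIKE. 10 + next two rolls (4+4) = 18. Cumulative: 81
Frame 7: OPEN (4+4=8). Cumulative: 89
Frame 8: STRIKE. 10 + next two rolls (10+4) = 24. Cumulative: 113
Frame 9: STRIKE. 10 + next two rolls (4+1) = 15. Cumulative: 128
Frame 10: OPEN. Sum of all frame-10 rolls (4+1) = 5. Cumulative: 133

Answer: 133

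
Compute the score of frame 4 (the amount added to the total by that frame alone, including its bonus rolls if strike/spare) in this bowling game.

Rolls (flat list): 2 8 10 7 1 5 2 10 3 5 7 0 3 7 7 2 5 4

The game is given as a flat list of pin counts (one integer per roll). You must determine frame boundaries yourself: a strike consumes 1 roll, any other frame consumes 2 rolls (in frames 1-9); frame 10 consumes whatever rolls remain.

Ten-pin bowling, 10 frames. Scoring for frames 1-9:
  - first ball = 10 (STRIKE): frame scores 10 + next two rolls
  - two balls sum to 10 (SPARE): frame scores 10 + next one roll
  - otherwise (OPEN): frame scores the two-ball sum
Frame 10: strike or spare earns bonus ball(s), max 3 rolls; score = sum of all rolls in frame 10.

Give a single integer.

Frame 1: SPARE (2+8=10). 10 + next roll (10) = 20. Cumulative: 20
Frame 2: STRIKE. 10 + next two rolls (7+1) = 18. Cumulative: 38
Frame 3: OPEN (7+1=8). Cumulative: 46
Frame 4: OPEN (5+2=7). Cumulative: 53
Frame 5: STRIKE. 10 + next two rolls (3+5) = 18. Cumulative: 71
Frame 6: OPEN (3+5=8). Cumulative: 79

Answer: 7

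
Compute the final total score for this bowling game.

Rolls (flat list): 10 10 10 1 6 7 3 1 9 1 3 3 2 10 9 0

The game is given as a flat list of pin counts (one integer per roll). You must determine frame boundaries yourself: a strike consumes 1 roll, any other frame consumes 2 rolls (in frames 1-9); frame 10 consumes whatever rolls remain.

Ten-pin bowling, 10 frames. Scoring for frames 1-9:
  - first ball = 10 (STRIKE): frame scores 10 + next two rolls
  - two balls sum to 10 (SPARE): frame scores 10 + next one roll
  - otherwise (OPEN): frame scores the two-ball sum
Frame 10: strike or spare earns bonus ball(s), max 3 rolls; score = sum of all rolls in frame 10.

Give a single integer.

Frame 1: STRIKE. 10 + next two rolls (10+10) = 30. Cumulative: 30
Frame 2: STRIKE. 10 + next two rolls (10+1) = 21. Cumulative: 51
Frame 3: STRIKE. 10 + next two rolls (1+6) = 17. Cumulative: 68
Frame 4: OPEN (1+6=7). Cumulative: 75
Frame 5: SPARE (7+3=10). 10 + next roll (1) = 11. Cumulative: 86
Frame 6: SPARE (1+9=10). 10 + next roll (1) = 11. Cumulative: 97
Frame 7: OPEN (1+3=4). Cumulative: 101
Frame 8: OPEN (3+2=5). Cumulative: 106
Frame 9: STRIKE. 10 + next two rolls (9+0) = 19. Cumulative: 125
Frame 10: OPEN. Sum of all frame-10 rolls (9+0) = 9. Cumulative: 134

Answer: 134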